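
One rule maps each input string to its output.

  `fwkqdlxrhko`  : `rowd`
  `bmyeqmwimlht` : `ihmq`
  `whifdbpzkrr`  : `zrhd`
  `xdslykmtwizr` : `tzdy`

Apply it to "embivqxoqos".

In each case the input is transformed by: keep one character in every 3, starting at position 2 (positions 2nd, 5th, 8th, ...), then swap the front and back halves of the string.
On "embivqxoqos": the first step gives "mvos", and the second then gives "osmv".
(Check on "bmyeqmwimlht": → "mqih" → "ihmq" ✓)

osmv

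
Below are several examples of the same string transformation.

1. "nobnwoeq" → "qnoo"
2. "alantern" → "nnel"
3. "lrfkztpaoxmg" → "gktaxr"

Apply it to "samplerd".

Rule — keep every other character starting from the second (positions 2nd, 4th, 6th, ...), then swap the first and last characters.
Starting from "samplerd": after the first operation, "aped"; after the second, "dpea".

dpea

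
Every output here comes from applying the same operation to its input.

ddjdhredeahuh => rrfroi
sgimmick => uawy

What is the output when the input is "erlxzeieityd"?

flsshr

The transformation: keep every other character starting from the second (positions 2nd, 4th, 6th, ...), then shift every letter 12 places backward in the alphabet (wrapping around).
On "erlxzeieityd": the first step gives "rxeetd", and the second then gives "flsshr".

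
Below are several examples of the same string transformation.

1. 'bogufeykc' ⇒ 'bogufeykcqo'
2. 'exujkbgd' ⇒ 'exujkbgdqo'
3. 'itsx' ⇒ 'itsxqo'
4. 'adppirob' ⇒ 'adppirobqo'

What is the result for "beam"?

beamqo

Looking at the pairs, the operation is to append "qo".
"beam" → "beamqo".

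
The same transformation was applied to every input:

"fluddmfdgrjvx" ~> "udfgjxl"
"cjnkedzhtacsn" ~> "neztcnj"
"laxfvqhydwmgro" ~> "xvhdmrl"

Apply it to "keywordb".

What's happening: move the first 2 characters to the end (rotate left by 2), then keep every other character starting from the first (positions 1st, 3rd, 5th, ...).
Starting from "keywordb": after the first operation, "ywordbke"; after the second, "yodk".

yodk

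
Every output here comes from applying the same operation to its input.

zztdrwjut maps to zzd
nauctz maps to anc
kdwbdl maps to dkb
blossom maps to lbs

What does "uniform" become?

Rule — swap each adjacent pair of characters (1↔2, 3↔4, ...), then keep only the first 3 characters.
"uniform" → "nufirom" → "nuf".

nuf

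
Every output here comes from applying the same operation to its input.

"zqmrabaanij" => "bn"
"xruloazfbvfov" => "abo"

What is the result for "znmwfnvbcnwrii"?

ncr

What's happening: delete the first 3 characters, then keep one character in every 3, starting at position 3 (positions 3rd, 6th, 9th, ...).
For "znmwfnvbcnwrii" the result is "ncr".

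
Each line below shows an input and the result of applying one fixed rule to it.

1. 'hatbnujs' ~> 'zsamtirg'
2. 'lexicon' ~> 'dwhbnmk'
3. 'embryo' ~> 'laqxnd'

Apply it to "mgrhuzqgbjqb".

Rule — move the first character to the end, then shift every letter 1 place backward in the alphabet (wrapping around).
Starting from "mgrhuzqgbjqb": after the first operation, "grhuzqgbjqbm"; after the second, "fqgtypfaipal".

fqgtypfaipal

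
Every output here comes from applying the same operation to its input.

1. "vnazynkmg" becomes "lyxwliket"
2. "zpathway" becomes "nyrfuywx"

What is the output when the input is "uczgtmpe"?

axerkncs

Looking at the pairs, the operation is to shift every letter 2 places backward in the alphabet (wrapping around), then move the first character to the end.
Applying both steps to "uczgtmpe": "saxerknc", then "axerkncs".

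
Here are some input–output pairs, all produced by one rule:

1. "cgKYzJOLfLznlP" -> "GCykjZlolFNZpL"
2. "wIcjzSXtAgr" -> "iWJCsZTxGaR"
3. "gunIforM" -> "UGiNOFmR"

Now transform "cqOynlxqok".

Rule — swap each adjacent pair of characters (1↔2, 3↔4, ...), then flip the case of every letter.
For "cqOynlxqok", step one produces "qcyOlnqxko"; step two turns that into "QCYoLNQXKO".

QCYoLNQXKO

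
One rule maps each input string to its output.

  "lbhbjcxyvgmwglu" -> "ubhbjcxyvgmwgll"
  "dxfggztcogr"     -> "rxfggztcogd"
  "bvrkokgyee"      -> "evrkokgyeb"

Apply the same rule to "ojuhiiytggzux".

xjuhiiytggzuo

In each case the input is transformed by: swap the first and last characters.
For "ojuhiiytggzux" the result is "xjuhiiytggzuo".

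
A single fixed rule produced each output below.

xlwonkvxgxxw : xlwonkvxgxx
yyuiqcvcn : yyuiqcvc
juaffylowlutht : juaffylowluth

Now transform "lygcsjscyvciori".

lygcsjscyvcior

What's happening: delete the last character.
"lygcsjscyvciori" → "lygcsjscyvcior".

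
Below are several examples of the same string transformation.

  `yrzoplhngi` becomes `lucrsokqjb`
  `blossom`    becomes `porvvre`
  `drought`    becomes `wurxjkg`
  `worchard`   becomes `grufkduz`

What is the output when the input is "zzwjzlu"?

xczmcoc

The transformation: shift every letter 3 places forward in the alphabet (wrapping around), then swap the first and last characters.
Doing the same to "zzwjzlu": "xczmcoc".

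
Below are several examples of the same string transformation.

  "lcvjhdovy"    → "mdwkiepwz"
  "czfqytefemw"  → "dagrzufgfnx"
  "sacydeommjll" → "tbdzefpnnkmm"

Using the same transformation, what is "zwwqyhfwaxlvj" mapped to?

axxrzigxbymwk

Each output is the input with this applied: shift every letter 1 place forward in the alphabet (wrapping around).
On "zwwqyhfwaxlvj" that produces "axxrzigxbymwk".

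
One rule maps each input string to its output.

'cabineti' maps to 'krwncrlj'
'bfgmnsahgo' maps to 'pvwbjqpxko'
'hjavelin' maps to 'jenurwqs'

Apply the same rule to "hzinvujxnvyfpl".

rwedsgwehoyuqi

Rule — shift every letter 9 places forward in the alphabet (wrapping around), then move the first 2 characters to the end (rotate left by 2).
Working it through for "hzinvujxnvyfpl": intermediate "qirwedsgwehoyu", final "rwedsgwehoyuqi".
(Check on "bfgmnsahgo": → "kopvwbjqpx" → "pvwbjqpxko" ✓)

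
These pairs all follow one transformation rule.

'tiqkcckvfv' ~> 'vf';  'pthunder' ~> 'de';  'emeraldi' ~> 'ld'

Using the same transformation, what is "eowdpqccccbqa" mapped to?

Rule — move the last 3 characters to the front (rotate right by 3), then keep only the first 2 characters.
"eowdpqccccbqa" → "bqaeowdpqcccc" → "bq".

bq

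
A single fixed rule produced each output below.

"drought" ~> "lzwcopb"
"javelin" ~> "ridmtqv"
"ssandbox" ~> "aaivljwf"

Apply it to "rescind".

The rule is to shift every letter 8 places forward in the alphabet (wrapping around).
Applying that to "rescind" gives "zmakqvl".

zmakqvl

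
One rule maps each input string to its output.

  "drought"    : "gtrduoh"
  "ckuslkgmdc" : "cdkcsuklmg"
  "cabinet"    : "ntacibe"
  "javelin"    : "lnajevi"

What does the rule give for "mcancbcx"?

The transformation: swap each adjacent pair of characters (1↔2, 3↔4, ...), then move the last 2 characters to the front (rotate right by 2).
Working it through for "mcancbcx": intermediate "cmnabcxc", final "xccmnabc".

xccmnabc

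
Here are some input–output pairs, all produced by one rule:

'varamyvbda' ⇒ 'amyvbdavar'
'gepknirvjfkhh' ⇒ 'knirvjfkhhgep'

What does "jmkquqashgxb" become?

The pattern: move the first 3 characters to the end (rotate left by 3).
Applying that to "jmkquqashgxb" gives "quqashgxbjmk".

quqashgxbjmk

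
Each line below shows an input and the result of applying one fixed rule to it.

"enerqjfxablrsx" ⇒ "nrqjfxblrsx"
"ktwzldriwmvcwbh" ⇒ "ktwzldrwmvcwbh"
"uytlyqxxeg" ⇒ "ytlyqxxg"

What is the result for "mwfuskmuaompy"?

mwfskmmpy

In each case the input is transformed by: remove every vowel.
Applying that to "mwfuskmuaompy" gives "mwfskmmpy".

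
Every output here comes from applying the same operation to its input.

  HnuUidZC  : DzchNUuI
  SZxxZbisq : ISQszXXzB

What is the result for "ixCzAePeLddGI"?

What's happening: flip the case of every letter, then move the last 3 characters to the front (rotate right by 3).
"ixCzAePeLddGI" → "IXcZaEpElDDgi" → "DgiIXcZaEpElD".

DgiIXcZaEpElD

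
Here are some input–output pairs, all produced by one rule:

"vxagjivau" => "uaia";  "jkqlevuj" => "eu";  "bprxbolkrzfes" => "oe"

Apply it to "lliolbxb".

What's happening: move the last character to the front, then keep only the vowels.
Applying both steps to "lliolbxb": "blliolbx", then "io".

io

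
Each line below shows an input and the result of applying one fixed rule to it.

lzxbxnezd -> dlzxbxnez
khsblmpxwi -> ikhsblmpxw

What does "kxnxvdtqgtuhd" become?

dkxnxvdtqgtuh

The transformation: move the last character to the front.
For "kxnxvdtqgtuhd" the result is "dkxnxvdtqgtuh".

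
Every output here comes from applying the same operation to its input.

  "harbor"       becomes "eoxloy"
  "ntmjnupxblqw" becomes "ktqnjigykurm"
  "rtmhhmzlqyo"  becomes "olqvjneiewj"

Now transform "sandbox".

The transformation: shift every letter 3 places backward in the alphabet (wrapping around), then take characters alternately from the front and the back (1st, last, 2nd, 2nd-last, ...).
On "sandbox": the first step gives "pxkaylu", and the second then gives "puxlkya".

puxlkya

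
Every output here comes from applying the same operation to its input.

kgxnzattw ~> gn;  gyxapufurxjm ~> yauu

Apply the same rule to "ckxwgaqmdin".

kwa

Looking at the pairs, the operation is to keep every other character starting from the second (positions 2nd, 4th, 6th, ...), then delete the last 2 characters.
"ckxwgaqmdin" → "kwami" → "kwa".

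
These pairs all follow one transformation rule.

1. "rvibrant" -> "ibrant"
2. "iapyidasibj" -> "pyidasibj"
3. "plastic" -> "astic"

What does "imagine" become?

Rule — delete the first 2 characters.
Doing the same to "imagine": "agine".

agine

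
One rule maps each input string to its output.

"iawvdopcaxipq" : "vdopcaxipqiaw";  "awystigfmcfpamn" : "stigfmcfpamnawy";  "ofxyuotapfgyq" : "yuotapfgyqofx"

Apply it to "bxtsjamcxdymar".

In each case the input is transformed by: move the first 3 characters to the end (rotate left by 3).
Applying that to "bxtsjamcxdymar" gives "sjamcxdymarbxt".

sjamcxdymarbxt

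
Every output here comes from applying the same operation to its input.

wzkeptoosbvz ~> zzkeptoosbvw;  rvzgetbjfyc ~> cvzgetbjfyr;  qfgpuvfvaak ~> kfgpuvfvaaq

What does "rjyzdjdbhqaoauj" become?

jjyzdjdbhqaoaur

Each output is the input with this applied: swap the first and last characters.
Doing the same to "rjyzdjdbhqaoauj": "jjyzdjdbhqaoaur".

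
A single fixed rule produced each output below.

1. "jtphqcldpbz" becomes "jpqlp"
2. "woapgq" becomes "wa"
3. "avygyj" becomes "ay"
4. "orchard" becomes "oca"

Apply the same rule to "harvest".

The pattern: keep every other character starting from the first (positions 1st, 3rd, 5th, ...), then delete the last character.
Applying both steps to "harvest": "hret", then "hre".

hre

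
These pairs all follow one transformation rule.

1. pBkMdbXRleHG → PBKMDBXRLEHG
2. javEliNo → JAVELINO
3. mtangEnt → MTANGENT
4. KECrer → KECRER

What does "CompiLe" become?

COMPILE

The transformation: convert every letter to uppercase.
So "CompiLe" becomes "COMPILE".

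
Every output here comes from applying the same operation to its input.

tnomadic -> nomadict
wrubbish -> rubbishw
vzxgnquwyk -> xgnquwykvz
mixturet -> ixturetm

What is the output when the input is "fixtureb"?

Rule — move the last 3 characters to the front (rotate right by 3), then swap the front and back halves of the string.
For "fixtureb", step one produces "rebfixtu"; step two turns that into "ixturebf".
(Check on "mixturet": → "retmixtu" → "ixturetm" ✓)

ixturebf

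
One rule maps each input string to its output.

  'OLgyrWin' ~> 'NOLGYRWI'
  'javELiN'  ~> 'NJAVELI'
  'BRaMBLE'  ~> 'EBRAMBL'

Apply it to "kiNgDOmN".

NKINGDOM

Looking at the pairs, the operation is to move the last character to the front, then convert every letter to uppercase.
Working it through for "kiNgDOmN": intermediate "NkiNgDOm", final "NKINGDOM".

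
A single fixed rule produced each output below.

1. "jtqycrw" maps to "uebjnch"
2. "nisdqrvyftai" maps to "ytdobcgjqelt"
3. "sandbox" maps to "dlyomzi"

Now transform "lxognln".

wizrywy

The transformation: shift every letter 11 places forward in the alphabet (wrapping around).
So "lxognln" becomes "wizrywy".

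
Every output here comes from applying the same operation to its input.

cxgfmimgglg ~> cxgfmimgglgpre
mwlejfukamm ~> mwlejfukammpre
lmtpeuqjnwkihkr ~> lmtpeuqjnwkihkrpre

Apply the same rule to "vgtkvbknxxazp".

vgtkvbknxxazppre

In each case the input is transformed by: append "pre".
For "vgtkvbknxxazp" the result is "vgtkvbknxxazppre".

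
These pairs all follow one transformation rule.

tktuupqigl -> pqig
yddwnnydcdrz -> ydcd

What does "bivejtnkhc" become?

Each output is the input with this applied: swap the front and back halves of the string, then keep only the first 4 characters.
Working it through for "bivejtnkhc": intermediate "tnkhcbivej", final "tnkh".

tnkh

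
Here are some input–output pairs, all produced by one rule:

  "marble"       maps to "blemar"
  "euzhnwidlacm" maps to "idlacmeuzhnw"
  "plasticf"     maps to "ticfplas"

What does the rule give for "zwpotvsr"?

The rule is to swap the front and back halves of the string.
On "zwpotvsr" that produces "tvsrzwpo".

tvsrzwpo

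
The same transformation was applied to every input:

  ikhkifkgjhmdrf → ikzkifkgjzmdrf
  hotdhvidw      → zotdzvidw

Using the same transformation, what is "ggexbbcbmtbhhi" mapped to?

ggexbbcbmtbzzi

In each case the input is transformed by: replace every "h" with "z".
For "ggexbbcbmtbhhi" the result is "ggexbbcbmtbzzi".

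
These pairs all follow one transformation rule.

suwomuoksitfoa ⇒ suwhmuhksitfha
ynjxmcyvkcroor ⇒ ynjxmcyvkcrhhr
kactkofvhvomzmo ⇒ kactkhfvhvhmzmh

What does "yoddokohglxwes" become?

The transformation: replace every "o" with "h".
For "yoddokohglxwes" the result is "yhddhkhhglxwes".

yhddhkhhglxwes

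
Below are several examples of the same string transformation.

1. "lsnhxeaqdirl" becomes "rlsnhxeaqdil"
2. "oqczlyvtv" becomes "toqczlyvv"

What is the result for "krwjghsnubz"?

The transformation: move the last character to the front, then swap the first and last characters.
Applying both steps to "krwjghsnubz": "zkrwjghsnub", then "bkrwjghsnuz".

bkrwjghsnuz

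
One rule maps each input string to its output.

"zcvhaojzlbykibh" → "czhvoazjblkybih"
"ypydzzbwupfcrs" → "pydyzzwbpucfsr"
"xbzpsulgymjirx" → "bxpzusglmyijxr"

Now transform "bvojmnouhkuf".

Rule — swap each adjacent pair of characters (1↔2, 3↔4, ...).
Doing the same to "bvojmnouhkuf": "vbjonmuokhfu".

vbjonmuokhfu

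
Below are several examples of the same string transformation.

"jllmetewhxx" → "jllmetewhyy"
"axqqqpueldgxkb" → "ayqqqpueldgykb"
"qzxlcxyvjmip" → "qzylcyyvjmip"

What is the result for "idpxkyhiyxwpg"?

idpykyhiyywpg

The transformation: replace every "x" with "y".
On "idpxkyhiyxwpg" that produces "idpykyhiyywpg".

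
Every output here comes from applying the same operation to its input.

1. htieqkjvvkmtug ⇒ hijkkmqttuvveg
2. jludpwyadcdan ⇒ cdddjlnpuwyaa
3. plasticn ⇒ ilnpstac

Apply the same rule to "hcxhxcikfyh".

fhhhikxxycc

The pattern: sort the characters into alphabetical order, then move the first 2 characters to the end (rotate left by 2).
Applying both steps to "hcxhxcikfyh": "ccfhhhikxxy", then "fhhhikxxycc".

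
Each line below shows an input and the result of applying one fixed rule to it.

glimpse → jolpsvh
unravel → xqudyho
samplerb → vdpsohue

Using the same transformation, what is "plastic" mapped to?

sodvwlf

Looking at the pairs, the operation is to shift every letter 3 places forward in the alphabet (wrapping around).
For "plastic" the result is "sodvwlf".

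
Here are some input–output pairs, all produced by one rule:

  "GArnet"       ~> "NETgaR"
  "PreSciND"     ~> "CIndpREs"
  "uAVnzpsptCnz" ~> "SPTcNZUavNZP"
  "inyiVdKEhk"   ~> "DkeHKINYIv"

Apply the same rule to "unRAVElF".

veLfUNra

The rule is to flip the case of every letter, then swap the front and back halves of the string.
On "unRAVElF" that produces "veLfUNra".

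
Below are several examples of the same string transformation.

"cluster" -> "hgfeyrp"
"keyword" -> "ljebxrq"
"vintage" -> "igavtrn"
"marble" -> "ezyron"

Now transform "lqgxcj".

kdywtp

Rule — sort the characters into reverse alphabetical order, then shift every letter 13 places forward in the alphabet (wrapping around) — i.e. ROT13.
Starting from "lqgxcj": after the first operation, "xqljgc"; after the second, "kdywtp".
(Check on "cluster": → "utsrlec" → "hgfeyrp" ✓)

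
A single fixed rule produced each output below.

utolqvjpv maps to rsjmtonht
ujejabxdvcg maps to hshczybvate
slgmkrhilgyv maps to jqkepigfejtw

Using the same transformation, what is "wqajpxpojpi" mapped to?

The rule is to swap each adjacent pair of characters (1↔2, 3↔4, ...), then shift every letter 2 places backward in the alphabet (wrapping around).
Starting from "wqajpxpojpi": after the first operation, "qwjaxpoppji"; after the second, "ouhyvnmnnhg".

ouhyvnmnnhg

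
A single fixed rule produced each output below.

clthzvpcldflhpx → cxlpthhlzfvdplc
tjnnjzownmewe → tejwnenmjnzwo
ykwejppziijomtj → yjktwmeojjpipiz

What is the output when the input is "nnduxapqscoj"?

njnodcusxqap

The pattern: take characters alternately from the front and the back (1st, last, 2nd, 2nd-last, ...).
Applying that to "nnduxapqscoj" gives "njnodcusxqap".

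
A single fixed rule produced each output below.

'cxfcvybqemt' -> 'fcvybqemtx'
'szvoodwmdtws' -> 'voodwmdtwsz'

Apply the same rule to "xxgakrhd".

gakrhdx

Rule — delete the first character, then move the first character to the end.
Applying both steps to "xxgakrhd": "xgakrhd", then "gakrhdx".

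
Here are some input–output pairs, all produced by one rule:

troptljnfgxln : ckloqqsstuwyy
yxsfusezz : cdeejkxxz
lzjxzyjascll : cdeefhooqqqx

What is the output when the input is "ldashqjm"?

fimoqrvx

What's happening: shift every letter 5 places forward in the alphabet (wrapping around), then sort the characters into alphabetical order.
Applying that to "ldashqjm" gives "fimoqrvx".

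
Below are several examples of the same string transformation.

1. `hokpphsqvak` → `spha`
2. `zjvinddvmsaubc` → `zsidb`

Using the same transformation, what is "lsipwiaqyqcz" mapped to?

qpla

Rule — keep one character in every 3, starting at position 1 (positions 1st, 4th, 7th, ...), then sort the characters into reverse alphabetical order.
Applying both steps to "lsipwiaqyqcz": "lpaq", then "qpla".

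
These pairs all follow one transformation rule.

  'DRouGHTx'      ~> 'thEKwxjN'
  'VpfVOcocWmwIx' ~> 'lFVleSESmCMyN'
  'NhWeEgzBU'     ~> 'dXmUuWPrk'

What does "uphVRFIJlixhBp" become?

What's happening: shift every letter 10 places backward in the alphabet (wrapping around), then flip the case of every letter.
Applying both steps to "uphVRFIJlixhBp": "kfxLHVYZbynxRf", then "KFXlhvyzBYNXrF".

KFXlhvyzBYNXrF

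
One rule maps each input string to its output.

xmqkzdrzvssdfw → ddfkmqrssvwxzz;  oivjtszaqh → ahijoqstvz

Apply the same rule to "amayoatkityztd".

In each case the input is transformed by: sort the characters into alphabetical order.
So "amayoatkityztd" becomes "aaadikmotttyyz".

aaadikmotttyyz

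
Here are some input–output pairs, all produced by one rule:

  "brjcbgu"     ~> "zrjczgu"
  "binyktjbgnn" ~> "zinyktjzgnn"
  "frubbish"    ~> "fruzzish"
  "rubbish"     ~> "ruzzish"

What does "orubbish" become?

The pattern: replace every "b" with "z".
So "orubbish" becomes "oruzzish".

oruzzish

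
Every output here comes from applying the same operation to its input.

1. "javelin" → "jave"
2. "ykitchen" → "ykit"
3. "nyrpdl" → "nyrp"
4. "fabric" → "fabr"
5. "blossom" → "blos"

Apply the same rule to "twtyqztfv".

twty

The rule is to keep only the first 4 characters.
So "twtyqztfv" becomes "twty".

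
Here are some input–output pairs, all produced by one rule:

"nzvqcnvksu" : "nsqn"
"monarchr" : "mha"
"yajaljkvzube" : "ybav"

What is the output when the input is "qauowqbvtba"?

In each case the input is transformed by: take characters alternately from the front and the back (1st, last, 2nd, 2nd-last, ...), then keep one character in every 3, starting at position 1 (positions 1st, 4th, 7th, ...).
Working it through for "qauowqbvtba": intermediate "qaabutovwbq", final "qbob".

qbob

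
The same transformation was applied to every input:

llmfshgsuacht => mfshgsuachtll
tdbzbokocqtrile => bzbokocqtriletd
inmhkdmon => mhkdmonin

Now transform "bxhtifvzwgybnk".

htifvzwgybnkbx

In each case the input is transformed by: move the first 2 characters to the end (rotate left by 2).
Applying that to "bxhtifvzwgybnk" gives "htifvzwgybnkbx".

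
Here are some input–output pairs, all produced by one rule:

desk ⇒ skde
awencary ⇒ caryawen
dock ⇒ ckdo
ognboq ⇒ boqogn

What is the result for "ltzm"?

zmlt

In each case the input is transformed by: swap the front and back halves of the string.
Doing the same to "ltzm": "zmlt".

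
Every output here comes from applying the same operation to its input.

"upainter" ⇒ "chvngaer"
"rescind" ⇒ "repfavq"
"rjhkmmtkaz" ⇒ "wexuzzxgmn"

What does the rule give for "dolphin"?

Looking at the pairs, the operation is to shift every letter 13 places forward in the alphabet (wrapping around) — i.e. ROT13, then swap each adjacent pair of characters (1↔2, 3↔4, ...).
Applying both steps to "dolphin": "qbycuva", then "bqcyvua".

bqcyvua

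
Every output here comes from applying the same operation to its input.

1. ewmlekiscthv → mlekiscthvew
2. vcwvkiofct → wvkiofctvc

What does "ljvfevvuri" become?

vfevvurilj

Each output is the input with this applied: move the first 2 characters to the end (rotate left by 2).
So "ljvfevvuri" becomes "vfevvurilj".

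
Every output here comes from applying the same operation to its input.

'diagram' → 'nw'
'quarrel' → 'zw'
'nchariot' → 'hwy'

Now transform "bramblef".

wgk

In each case the input is transformed by: shift every letter 5 places forward in the alphabet (wrapping around), then keep one character in every 3, starting at position 2 (positions 2nd, 5th, 8th, ...).
Starting from "bramblef": after the first operation, "gwfrgqjk"; after the second, "wgk".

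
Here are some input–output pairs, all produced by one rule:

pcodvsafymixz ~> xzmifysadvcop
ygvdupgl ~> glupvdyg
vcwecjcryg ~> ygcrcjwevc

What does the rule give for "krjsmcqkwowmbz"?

bzwmwoqkmcjskr

Each output is the input with this applied: reverse the string, then swap each adjacent pair of characters (1↔2, 3↔4, ...).
"krjsmcqkwowmbz" → "bzwmwoqkmcjskr".
(Check on "vcwecjcryg": → "gyrcjcewcv" → "ygcrcjwevc" ✓)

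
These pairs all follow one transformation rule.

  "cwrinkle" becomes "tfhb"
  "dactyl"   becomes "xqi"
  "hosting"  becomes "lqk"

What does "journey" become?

The rule is to keep every other character starting from the second (positions 2nd, 4th, 6th, ...), then shift every letter 3 places backward in the alphabet (wrapping around).
On "journey": the first step gives "ore", and the second then gives "lob".
(Check on "dactyl": → "atl" → "xqi" ✓)

lob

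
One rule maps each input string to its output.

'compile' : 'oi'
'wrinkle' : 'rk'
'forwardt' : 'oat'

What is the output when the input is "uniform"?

In each case the input is transformed by: keep one character in every 3, starting at position 2 (positions 2nd, 5th, 8th, ...).
For "uniform" the result is "no".

no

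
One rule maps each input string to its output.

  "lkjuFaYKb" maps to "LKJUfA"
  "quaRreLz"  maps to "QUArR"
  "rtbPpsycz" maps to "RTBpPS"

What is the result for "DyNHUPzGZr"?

The pattern: delete the last 3 characters, then flip the case of every letter.
"DyNHUPzGZr" → "DyNHUPz" → "dYnhupZ".

dYnhupZ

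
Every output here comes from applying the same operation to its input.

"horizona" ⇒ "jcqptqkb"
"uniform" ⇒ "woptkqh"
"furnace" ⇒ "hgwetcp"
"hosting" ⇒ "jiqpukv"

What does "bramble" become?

dgtncdo

Rule — shift every letter 2 places forward in the alphabet (wrapping around), then take characters alternately from the front and the back (1st, last, 2nd, 2nd-last, ...).
Applying both steps to "bramble": "dtcodng", then "dgtncdo".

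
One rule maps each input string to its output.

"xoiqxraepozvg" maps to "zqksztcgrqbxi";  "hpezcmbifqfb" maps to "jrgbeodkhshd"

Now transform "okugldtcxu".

Looking at the pairs, the operation is to shift every letter 2 places forward in the alphabet (wrapping around).
Doing the same to "okugldtcxu": "qmwinfvezw".

qmwinfvezw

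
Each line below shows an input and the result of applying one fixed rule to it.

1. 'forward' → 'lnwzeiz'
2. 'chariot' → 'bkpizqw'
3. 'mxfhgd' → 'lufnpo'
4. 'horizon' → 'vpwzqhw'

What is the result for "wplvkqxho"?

wextdsyfp

Rule — move the last character to the front, then shift every letter 8 places forward in the alphabet (wrapping around).
For "wplvkqxho", step one produces "owplvkqxh"; step two turns that into "wextdsyfp".
(Check on "forward": → "dforwar" → "lnwzeiz" ✓)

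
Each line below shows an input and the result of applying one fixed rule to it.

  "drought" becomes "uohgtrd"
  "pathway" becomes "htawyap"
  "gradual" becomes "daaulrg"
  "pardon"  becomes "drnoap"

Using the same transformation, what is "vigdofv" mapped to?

The transformation: swap each adjacent pair of characters (1↔2, 3↔4, ...), then move the first 2 characters to the end (rotate left by 2).
Working it through for "vigdofv": intermediate "ivdgfov", final "dgfoviv".

dgfoviv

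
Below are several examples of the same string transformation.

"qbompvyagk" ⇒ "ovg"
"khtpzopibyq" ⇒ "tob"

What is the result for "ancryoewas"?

coa

Each output is the input with this applied: keep one character in every 3, starting at position 3 (positions 3rd, 6th, 9th, ...).
Applying that to "ancryoewas" gives "coa".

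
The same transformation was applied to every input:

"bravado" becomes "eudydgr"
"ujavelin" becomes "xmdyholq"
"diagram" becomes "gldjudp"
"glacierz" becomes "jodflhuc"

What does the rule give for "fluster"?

ioxvwhu

Looking at the pairs, the operation is to shift every letter 3 places forward in the alphabet (wrapping around).
"fluster" → "ioxvwhu".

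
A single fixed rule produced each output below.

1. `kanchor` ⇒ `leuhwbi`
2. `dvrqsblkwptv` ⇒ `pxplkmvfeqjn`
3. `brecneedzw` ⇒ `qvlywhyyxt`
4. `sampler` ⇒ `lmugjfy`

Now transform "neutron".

hhyonli

The rule is to move the last character to the front, then shift every letter 6 places backward in the alphabet (wrapping around).
Starting from "neutron": after the first operation, "nneutro"; after the second, "hhyonli".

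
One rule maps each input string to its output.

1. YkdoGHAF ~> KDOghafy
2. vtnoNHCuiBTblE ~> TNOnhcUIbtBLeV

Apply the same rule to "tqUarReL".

QuARrElT

In each case the input is transformed by: flip the case of every letter, then move the first character to the end.
On "tqUarReL": the first step gives "TQuARrEl", and the second then gives "QuARrElT".
(Check on "vtnoNHCuiBTblE": → "VTNOnhcUIbtBLe" → "TNOnhcUIbtBLeV" ✓)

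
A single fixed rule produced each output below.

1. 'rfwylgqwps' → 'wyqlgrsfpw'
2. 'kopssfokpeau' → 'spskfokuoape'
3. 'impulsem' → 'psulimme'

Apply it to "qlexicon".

ecxiqnlo

The pattern: take characters alternately from the front and the back (1st, last, 2nd, 2nd-last, ...), then swap the front and back halves of the string.
For "qlexicon", step one produces "qnloecxi"; step two turns that into "ecxiqnlo".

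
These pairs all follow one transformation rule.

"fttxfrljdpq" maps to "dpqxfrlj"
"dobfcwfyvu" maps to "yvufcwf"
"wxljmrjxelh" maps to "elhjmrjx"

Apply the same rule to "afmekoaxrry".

rryekoax

The transformation: delete the first 3 characters, then move the last 3 characters to the front (rotate right by 3).
For "afmekoaxrry", step one produces "ekoaxrry"; step two turns that into "rryekoax".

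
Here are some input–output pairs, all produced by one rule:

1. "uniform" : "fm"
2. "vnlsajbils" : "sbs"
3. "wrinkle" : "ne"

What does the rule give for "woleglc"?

Rule — move the first 2 characters to the end (rotate left by 2), then keep one character in every 3, starting at position 2 (positions 2nd, 5th, 8th, ...).
So "woleglc" becomes "ec".

ec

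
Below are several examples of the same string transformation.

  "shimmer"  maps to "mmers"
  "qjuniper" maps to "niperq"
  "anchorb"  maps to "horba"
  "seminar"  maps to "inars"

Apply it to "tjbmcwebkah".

mcwebkaht

Rule — move the first 3 characters to the end (rotate left by 3), then delete the last 2 characters.
For "tjbmcwebkah", step one produces "mcwebkahtjb"; step two turns that into "mcwebkaht".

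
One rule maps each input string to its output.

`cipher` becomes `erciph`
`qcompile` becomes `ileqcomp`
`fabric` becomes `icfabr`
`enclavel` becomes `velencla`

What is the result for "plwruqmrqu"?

The rule is to swap the front and back halves of the string, then move the first character to the end.
For "plwruqmrqu", step one produces "qmrquplwru"; step two turns that into "mrquplwruq".
(Check on "fabric": → "ricfab" → "icfabr" ✓)

mrquplwruq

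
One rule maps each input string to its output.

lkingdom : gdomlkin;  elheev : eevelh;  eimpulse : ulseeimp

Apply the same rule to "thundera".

Rule — swap the front and back halves of the string.
Applying that to "thundera" gives "derathun".

derathun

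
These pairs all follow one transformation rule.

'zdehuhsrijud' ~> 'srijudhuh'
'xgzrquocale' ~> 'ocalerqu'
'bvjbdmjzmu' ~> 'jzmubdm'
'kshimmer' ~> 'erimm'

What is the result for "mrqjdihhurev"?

The transformation: delete the first 3 characters, then move the first 3 characters to the end (rotate left by 3).
For "mrqjdihhurev", step one produces "jdihhurev"; step two turns that into "hhurevjdi".
(Check on "bvjbdmjzmu": → "bdmjzmu" → "jzmubdm" ✓)

hhurevjdi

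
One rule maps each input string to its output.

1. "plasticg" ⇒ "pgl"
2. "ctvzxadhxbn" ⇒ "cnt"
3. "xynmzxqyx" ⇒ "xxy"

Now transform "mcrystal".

mlc

What's happening: take characters alternately from the front and the back (1st, last, 2nd, 2nd-last, ...), then keep only the first 3 characters.
Applying that to "mcrystal" gives "mlc".
(Check on "ctvzxadhxbn": → "cntbvxzhxda" → "cnt" ✓)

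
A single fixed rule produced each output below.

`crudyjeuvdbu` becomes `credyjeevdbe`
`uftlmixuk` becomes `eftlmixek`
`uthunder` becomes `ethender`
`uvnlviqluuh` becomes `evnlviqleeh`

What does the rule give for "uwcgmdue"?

Rule — replace every "u" with "e".
Doing the same to "uwcgmdue": "ewcgmdee".

ewcgmdee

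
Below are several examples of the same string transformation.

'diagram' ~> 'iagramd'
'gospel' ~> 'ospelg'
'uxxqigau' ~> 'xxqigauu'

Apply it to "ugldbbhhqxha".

gldbbhhqxhau

In each case the input is transformed by: move the first character to the end.
For "ugldbbhhqxha" the result is "gldbbhhqxhau".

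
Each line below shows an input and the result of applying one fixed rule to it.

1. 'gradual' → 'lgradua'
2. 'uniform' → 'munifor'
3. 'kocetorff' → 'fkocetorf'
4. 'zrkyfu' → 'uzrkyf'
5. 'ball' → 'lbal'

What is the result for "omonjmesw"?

Looking at the pairs, the operation is to move the last character to the front.
For "omonjmesw" the result is "womonjmes".

womonjmes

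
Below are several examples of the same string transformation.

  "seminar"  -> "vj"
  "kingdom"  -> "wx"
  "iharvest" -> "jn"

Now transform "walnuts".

The pattern: shift every letter 9 places forward in the alphabet (wrapping around), then keep one character in every 3, starting at position 3 (positions 3rd, 6th, 9th, ...).
Applying both steps to "walnuts": "fjuwdcb", then "uc".

uc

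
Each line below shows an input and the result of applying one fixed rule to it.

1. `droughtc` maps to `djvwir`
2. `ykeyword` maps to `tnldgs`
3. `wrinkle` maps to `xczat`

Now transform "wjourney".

djgctn

The pattern: shift every letter 11 places backward in the alphabet (wrapping around), then delete the first 2 characters.
Applying both steps to "wjourney": "lydjgctn", then "djgctn".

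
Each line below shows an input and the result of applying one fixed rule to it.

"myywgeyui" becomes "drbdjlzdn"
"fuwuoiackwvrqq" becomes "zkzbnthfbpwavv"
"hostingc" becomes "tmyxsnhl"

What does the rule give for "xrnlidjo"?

The rule is to swap each adjacent pair of characters (1↔2, 3↔4, ...), then shift every letter 5 places forward in the alphabet (wrapping around).
Applying both steps to "xrnlidjo": "rxlndioj", then "wcqsinto".
(Check on "hostingc": → "ohtsnicg" → "tmyxsnhl" ✓)

wcqsinto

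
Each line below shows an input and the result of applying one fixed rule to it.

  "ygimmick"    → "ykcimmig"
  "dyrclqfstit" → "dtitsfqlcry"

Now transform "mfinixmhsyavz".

mzvayshmxinif

What's happening: reverse the string, then move the last character to the front.
Applying both steps to "mfinixmhsyavz": "zvayshmxinifm", then "mzvayshmxinif".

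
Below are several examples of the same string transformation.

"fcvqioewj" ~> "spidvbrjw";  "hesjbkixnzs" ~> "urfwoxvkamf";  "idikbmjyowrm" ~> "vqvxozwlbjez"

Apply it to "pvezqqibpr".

Rule — shift every letter 13 places forward in the alphabet (wrapping around) — i.e. ROT13.
Doing the same to "pvezqqibpr": "cirmddvoce".

cirmddvoce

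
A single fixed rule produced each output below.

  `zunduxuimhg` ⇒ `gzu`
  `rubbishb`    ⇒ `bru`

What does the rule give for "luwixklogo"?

olu

The rule is to move the last character to the front, then keep only the first 3 characters.
"luwixklogo" → "oluwixklog" → "olu".
(Check on "rubbishb": → "brubbish" → "bru" ✓)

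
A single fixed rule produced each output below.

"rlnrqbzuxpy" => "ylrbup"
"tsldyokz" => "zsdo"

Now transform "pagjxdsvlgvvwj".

jajdvgv

In each case the input is transformed by: move the last character to the front, then keep every other character starting from the first (positions 1st, 3rd, 5th, ...).
Applying both steps to "pagjxdsvlgvvwj": "jpagjxdsvlgvvw", then "jajdvgv".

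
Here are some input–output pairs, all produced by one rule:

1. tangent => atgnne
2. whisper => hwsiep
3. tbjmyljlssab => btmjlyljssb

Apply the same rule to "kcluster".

ckultsr

Rule — swap each adjacent pair of characters (1↔2, 3↔4, ...), then delete the last character.
"kcluster" → "ckultsre" → "ckultsr".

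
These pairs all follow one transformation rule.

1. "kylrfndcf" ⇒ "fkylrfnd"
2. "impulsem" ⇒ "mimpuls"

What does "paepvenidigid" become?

Rule — move the last character to the front, then delete the last character.
Starting from "paepvenidigid": after the first operation, "dpaepvenidigi"; after the second, "dpaepvenidig".

dpaepvenidig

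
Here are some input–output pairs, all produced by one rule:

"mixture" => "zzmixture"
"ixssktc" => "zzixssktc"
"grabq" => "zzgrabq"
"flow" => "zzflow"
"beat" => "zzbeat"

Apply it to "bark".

Looking at the pairs, the operation is to prepend "zz".
On "bark" that produces "zzbark".

zzbark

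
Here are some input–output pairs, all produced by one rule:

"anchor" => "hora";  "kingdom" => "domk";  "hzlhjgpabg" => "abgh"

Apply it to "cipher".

herc

Each output is the input with this applied: move the first character to the end, then keep only the last 4 characters.
"cipher" → "ipherc" → "herc".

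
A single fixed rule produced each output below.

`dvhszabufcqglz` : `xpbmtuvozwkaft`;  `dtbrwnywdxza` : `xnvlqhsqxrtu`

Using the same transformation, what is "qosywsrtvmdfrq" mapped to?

kimsqmlnpgxzlk

The transformation: shift every letter 6 places backward in the alphabet (wrapping around).
Doing the same to "qosywsrtvmdfrq": "kimsqmlnpgxzlk".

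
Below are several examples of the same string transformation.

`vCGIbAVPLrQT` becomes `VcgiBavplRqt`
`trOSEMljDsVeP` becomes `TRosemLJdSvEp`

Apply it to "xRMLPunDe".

The transformation: flip the case of every letter.
On "xRMLPunDe" that produces "XrmlpUNdE".

XrmlpUNdE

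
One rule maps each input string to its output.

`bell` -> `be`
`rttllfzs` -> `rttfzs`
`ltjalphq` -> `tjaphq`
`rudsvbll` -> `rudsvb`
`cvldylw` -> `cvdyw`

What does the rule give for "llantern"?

Each output is the input with this applied: remove every "l".
"llantern" → "antern".

antern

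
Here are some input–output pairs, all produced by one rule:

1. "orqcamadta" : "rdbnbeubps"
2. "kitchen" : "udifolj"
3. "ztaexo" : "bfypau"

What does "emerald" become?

fsbmefn

The transformation: move the first 2 characters to the end (rotate left by 2), then shift every letter 1 place forward in the alphabet (wrapping around).
"emerald" → "eraldem" → "fsbmefn".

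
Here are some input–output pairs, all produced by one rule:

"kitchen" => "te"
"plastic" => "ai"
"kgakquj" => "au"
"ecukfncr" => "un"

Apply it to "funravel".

nv

The pattern: keep one character in every 3, starting at position 3 (positions 3rd, 6th, 9th, ...).
Doing the same to "funravel": "nv".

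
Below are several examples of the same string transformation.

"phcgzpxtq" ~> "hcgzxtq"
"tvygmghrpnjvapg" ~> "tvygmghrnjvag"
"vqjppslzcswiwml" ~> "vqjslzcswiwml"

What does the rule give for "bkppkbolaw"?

bkkbolaw

Looking at the pairs, the operation is to remove every "p".
So "bkppkbolaw" becomes "bkkbolaw".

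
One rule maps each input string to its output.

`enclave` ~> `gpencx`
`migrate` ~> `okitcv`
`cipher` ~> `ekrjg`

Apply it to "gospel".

What's happening: shift every letter 2 places forward in the alphabet (wrapping around), then delete the last character.
Working it through for "gospel": intermediate "iqurgn", final "iqurg".

iqurg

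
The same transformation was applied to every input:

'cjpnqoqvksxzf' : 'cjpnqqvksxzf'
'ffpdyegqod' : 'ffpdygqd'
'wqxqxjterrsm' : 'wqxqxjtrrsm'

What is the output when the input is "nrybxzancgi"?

The pattern: remove every vowel.
Applying that to "nrybxzancgi" gives "nrybxzncg".

nrybxzncg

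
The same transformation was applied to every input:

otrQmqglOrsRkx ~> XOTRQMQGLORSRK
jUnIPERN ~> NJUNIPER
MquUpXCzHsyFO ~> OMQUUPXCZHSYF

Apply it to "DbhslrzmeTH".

What's happening: move the last character to the front, then convert every letter to uppercase.
For "DbhslrzmeTH", step one produces "HDbhslrzmeT"; step two turns that into "HDBHSLRZMET".

HDBHSLRZMET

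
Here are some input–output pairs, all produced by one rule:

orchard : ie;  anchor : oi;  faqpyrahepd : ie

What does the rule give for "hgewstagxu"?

iu

The transformation: shift every letter 1 place forward in the alphabet (wrapping around), then keep only the vowels.
Working it through for "hgewstagxu": intermediate "ihfxtubhyv", final "iu".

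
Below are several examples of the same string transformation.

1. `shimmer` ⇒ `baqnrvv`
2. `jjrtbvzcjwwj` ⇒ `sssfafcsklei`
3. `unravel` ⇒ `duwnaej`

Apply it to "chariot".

lcqxjra

The pattern: take characters alternately from the front and the back (1st, last, 2nd, 2nd-last, ...), then shift every letter 9 places forward in the alphabet (wrapping around).
Applying both steps to "chariot": "cthoair", then "lcqxjra".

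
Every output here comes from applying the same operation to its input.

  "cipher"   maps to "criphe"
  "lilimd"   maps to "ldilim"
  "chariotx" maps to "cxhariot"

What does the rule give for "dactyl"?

dlacty

The rule is to swap the first and last characters, then move the last character to the front.
For "dactyl", step one produces "lactyd"; step two turns that into "dlacty".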